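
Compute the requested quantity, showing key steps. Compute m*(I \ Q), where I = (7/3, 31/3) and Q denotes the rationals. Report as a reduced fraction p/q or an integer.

The interval I = (7/3, 31/3) has m(I) = 31/3 - 7/3 = 8 (endpoints are measure-zero, so open/closed/half-open agree). Write I = (I cap Q) u (I \ Q). The rationals in I are countable, so m*(I cap Q) = 0 (cover each rational by intervals whose total length is arbitrarily small). By countable subadditivity m*(I) <= m*(I cap Q) + m*(I \ Q), hence m*(I \ Q) >= m(I) = 8. The reverse inequality m*(I \ Q) <= m*(I) = 8 is trivial since (I \ Q) is a subset of I. Therefore m*(I \ Q) = 8.

8


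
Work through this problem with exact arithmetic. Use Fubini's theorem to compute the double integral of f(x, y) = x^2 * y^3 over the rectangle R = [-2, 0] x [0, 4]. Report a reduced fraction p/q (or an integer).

f(x, y) is a tensor product of a function of x and a function of y, and both factors are bounded continuous (hence Lebesgue integrable) on the rectangle, so Fubini's theorem applies:
  integral_R f d(m x m) = (integral_a1^b1 x^2 dx) * (integral_a2^b2 y^3 dy).
Inner integral in x: integral_{-2}^{0} x^2 dx = (0^3 - (-2)^3)/3
  = 8/3.
Inner integral in y: integral_{0}^{4} y^3 dy = (4^4 - 0^4)/4
  = 64.
Product: (8/3) * (64) = 512/3.

512/3


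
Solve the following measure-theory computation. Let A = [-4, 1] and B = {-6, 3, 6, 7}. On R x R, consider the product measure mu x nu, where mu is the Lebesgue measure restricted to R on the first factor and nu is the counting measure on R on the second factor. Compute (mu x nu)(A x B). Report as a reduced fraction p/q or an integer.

For a measurable rectangle A x B, the product measure satisfies
  (mu x nu)(A x B) = mu(A) * nu(B).
  mu(A) = 5.
  nu(B) = 4.
  (mu x nu)(A x B) = 5 * 4 = 20.

20


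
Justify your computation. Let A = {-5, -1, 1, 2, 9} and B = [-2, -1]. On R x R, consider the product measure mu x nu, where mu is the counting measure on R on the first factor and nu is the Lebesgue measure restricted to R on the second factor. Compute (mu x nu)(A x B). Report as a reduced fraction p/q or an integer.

For a measurable rectangle A x B, the product measure satisfies
  (mu x nu)(A x B) = mu(A) * nu(B).
  mu(A) = 5.
  nu(B) = 1.
  (mu x nu)(A x B) = 5 * 1 = 5.

5


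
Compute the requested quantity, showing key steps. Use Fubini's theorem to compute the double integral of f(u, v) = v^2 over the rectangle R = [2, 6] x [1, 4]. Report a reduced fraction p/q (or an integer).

f(u, v) is a tensor product of a function of u and a function of v, and both factors are bounded continuous (hence Lebesgue integrable) on the rectangle, so Fubini's theorem applies:
  integral_R f d(m x m) = (integral_a1^b1 1 du) * (integral_a2^b2 v^2 dv).
Inner integral in u: integral_{2}^{6} 1 du = (6^1 - 2^1)/1
  = 4.
Inner integral in v: integral_{1}^{4} v^2 dv = (4^3 - 1^3)/3
  = 21.
Product: (4) * (21) = 84.

84


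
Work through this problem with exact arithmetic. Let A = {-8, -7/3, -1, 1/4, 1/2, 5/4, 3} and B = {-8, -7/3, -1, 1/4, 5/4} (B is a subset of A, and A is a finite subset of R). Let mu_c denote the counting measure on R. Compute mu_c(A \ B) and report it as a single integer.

Counting measure assigns mu_c(E) = |E| (number of elements) when E is finite. For B subset A, A \ B is the set of elements of A not in B, so |A \ B| = |A| - |B|.
|A| = 7, |B| = 5, so mu_c(A \ B) = 7 - 5 = 2.

2


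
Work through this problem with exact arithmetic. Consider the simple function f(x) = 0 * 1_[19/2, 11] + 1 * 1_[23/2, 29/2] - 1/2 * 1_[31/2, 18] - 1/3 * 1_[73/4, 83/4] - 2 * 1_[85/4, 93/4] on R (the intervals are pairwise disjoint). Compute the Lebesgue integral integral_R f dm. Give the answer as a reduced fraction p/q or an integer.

For a simple function f = sum_i c_i * 1_{A_i} with disjoint A_i,
  integral f dm = sum_i c_i * m(A_i).
Lengths of the A_i:
  m(A_1) = 11 - 19/2 = 3/2.
  m(A_2) = 29/2 - 23/2 = 3.
  m(A_3) = 18 - 31/2 = 5/2.
  m(A_4) = 83/4 - 73/4 = 5/2.
  m(A_5) = 93/4 - 85/4 = 2.
Contributions c_i * m(A_i):
  (0) * (3/2) = 0.
  (1) * (3) = 3.
  (-1/2) * (5/2) = -5/4.
  (-1/3) * (5/2) = -5/6.
  (-2) * (2) = -4.
Total: 0 + 3 - 5/4 - 5/6 - 4 = -37/12.

-37/12


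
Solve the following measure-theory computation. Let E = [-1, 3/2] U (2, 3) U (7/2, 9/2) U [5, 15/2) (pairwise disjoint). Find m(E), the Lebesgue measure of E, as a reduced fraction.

For pairwise disjoint intervals, m(union_i I_i) = sum_i m(I_i),
and m is invariant under swapping open/closed endpoints (single points have measure 0).
So m(E) = sum_i (b_i - a_i).
  I_1 has length 3/2 - (-1) = 5/2.
  I_2 has length 3 - 2 = 1.
  I_3 has length 9/2 - 7/2 = 1.
  I_4 has length 15/2 - 5 = 5/2.
Summing:
  m(E) = 5/2 + 1 + 1 + 5/2 = 7.

7


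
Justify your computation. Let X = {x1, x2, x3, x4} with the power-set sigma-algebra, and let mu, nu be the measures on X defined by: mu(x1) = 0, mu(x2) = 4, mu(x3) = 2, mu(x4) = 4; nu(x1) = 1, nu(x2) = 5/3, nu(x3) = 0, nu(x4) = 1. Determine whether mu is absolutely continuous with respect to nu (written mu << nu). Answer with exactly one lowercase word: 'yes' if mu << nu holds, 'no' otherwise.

mu << nu means: every nu-null measurable set is also mu-null; equivalently, for every atom x, if nu({x}) = 0 then mu({x}) = 0.
Checking each atom:
  x1: nu = 1 > 0 -> no constraint.
  x2: nu = 5/3 > 0 -> no constraint.
  x3: nu = 0, mu = 2 > 0 -> violates mu << nu.
  x4: nu = 1 > 0 -> no constraint.
The atom(s) x3 violate the condition (nu = 0 but mu > 0). Therefore mu is NOT absolutely continuous w.r.t. nu.

no


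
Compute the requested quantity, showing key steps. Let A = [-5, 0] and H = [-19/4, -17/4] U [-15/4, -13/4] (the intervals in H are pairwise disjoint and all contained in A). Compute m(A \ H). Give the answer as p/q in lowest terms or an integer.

The ambient interval has length m(A) = 0 - (-5) = 5.
Since the holes are disjoint and sit inside A, by finite additivity
  m(H) = sum_i (b_i - a_i), and m(A \ H) = m(A) - m(H).
Computing the hole measures:
  m(H_1) = -17/4 - (-19/4) = 1/2.
  m(H_2) = -13/4 - (-15/4) = 1/2.
Summed: m(H) = 1/2 + 1/2 = 1.
So m(A \ H) = 5 - 1 = 4.

4


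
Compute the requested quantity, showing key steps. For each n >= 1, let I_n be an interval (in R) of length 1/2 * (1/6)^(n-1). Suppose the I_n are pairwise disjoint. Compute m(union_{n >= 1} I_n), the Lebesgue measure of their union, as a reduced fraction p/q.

By countable additivity of the Lebesgue measure on pairwise disjoint measurable sets,
  m(union_{n >= 1} I_n) = sum_{n >= 1} m(I_n) = sum_{n >= 1} a * r^(n-1),
  with a = 1/2 and r = 1/6.
Since 0 < r = 1/6 < 1, the geometric series converges:
  sum_{n >= 1} a * r^(n-1) = a / (1 - r).
  = 1/2 / (1 - 1/6)
  = 1/2 / (5/6)
  = 3/5.

3/5


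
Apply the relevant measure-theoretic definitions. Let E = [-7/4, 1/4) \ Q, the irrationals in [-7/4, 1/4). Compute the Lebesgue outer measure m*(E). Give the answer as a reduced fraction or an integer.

The interval I = [-7/4, 1/4) has m(I) = 1/4 - (-7/4) = 2 (endpoints are measure-zero, so open/closed/half-open agree). Write I = (I cap Q) u (I \ Q). The rationals in I are countable, so m*(I cap Q) = 0 (cover each rational by intervals whose total length is arbitrarily small). By countable subadditivity m*(I) <= m*(I cap Q) + m*(I \ Q), hence m*(I \ Q) >= m(I) = 2. The reverse inequality m*(I \ Q) <= m*(I) = 2 is trivial since (I \ Q) is a subset of I. Therefore m*(I \ Q) = 2.

2


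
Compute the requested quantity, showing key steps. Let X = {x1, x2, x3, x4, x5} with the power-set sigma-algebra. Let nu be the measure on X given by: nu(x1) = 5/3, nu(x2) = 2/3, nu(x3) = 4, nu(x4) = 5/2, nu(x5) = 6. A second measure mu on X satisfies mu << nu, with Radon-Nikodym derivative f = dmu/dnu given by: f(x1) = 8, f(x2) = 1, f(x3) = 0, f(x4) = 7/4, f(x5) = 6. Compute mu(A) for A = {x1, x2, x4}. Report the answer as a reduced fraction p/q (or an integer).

By the defining property of the Radon-Nikodym derivative, for every measurable set A,
  mu(A) = integral_A f dnu.
Since nu is a discrete measure concentrated on the atoms of X, the integral over A reduces to the sum
  mu(A) = sum_{x in A} f(x) * nu({x}).
Computing each term:
  x1: f(x1) * nu(x1) = 8 * 5/3 = 40/3.
  x2: f(x2) * nu(x2) = 1 * 2/3 = 2/3.
  x4: f(x4) * nu(x4) = 7/4 * 5/2 = 35/8.
Summing: mu(A) = 40/3 + 2/3 + 35/8 = 147/8.

147/8


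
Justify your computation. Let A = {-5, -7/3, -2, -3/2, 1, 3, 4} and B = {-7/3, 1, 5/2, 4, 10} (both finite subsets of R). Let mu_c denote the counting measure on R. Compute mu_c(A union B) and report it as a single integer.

Counting measure on a finite set equals cardinality. By inclusion-exclusion, |A union B| = |A| + |B| - |A cap B|.
|A| = 7, |B| = 5, |A cap B| = 3.
So mu_c(A union B) = 7 + 5 - 3 = 9.

9


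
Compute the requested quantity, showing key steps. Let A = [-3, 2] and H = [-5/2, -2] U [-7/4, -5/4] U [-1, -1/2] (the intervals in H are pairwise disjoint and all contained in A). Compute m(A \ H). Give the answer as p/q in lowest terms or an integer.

The ambient interval has length m(A) = 2 - (-3) = 5.
Since the holes are disjoint and sit inside A, by finite additivity
  m(H) = sum_i (b_i - a_i), and m(A \ H) = m(A) - m(H).
Computing the hole measures:
  m(H_1) = -2 - (-5/2) = 1/2.
  m(H_2) = -5/4 - (-7/4) = 1/2.
  m(H_3) = -1/2 - (-1) = 1/2.
Summed: m(H) = 1/2 + 1/2 + 1/2 = 3/2.
So m(A \ H) = 5 - 3/2 = 7/2.

7/2


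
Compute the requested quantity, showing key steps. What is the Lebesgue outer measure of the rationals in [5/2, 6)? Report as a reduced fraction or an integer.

The set Q cap [5/2, 6) is countable (a subset of the countable set Q). Lebesgue outer measure of any countable set is 0: each singleton {q} has m*({q}) = 0, and by countable subadditivity m*(union_k {q_k}) <= sum_k m*({q_k}) = sum_k 0 = 0. The reverse inequality m*(E) >= 0 is automatic. So m*(Q cap [5/2, 6)) = 0.

0


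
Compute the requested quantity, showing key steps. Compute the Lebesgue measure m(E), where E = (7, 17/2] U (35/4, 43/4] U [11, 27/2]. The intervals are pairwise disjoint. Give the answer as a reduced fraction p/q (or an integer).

For pairwise disjoint intervals, m(union_i I_i) = sum_i m(I_i),
and m is invariant under swapping open/closed endpoints (single points have measure 0).
So m(E) = sum_i (b_i - a_i).
  I_1 has length 17/2 - 7 = 3/2.
  I_2 has length 43/4 - 35/4 = 2.
  I_3 has length 27/2 - 11 = 5/2.
Summing:
  m(E) = 3/2 + 2 + 5/2 = 6.

6


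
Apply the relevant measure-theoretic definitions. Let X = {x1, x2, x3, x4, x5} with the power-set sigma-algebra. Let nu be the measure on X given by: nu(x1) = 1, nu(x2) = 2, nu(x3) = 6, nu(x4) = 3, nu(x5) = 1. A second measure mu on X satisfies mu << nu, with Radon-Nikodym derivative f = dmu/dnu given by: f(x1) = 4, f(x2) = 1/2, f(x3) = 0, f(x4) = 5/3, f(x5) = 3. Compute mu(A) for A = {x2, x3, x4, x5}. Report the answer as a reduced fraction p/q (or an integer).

By the defining property of the Radon-Nikodym derivative, for every measurable set A,
  mu(A) = integral_A f dnu.
Since nu is a discrete measure concentrated on the atoms of X, the integral over A reduces to the sum
  mu(A) = sum_{x in A} f(x) * nu({x}).
Computing each term:
  x2: f(x2) * nu(x2) = 1/2 * 2 = 1.
  x3: f(x3) * nu(x3) = 0 * 6 = 0.
  x4: f(x4) * nu(x4) = 5/3 * 3 = 5.
  x5: f(x5) * nu(x5) = 3 * 1 = 3.
Summing: mu(A) = 1 + 0 + 5 + 3 = 9.

9


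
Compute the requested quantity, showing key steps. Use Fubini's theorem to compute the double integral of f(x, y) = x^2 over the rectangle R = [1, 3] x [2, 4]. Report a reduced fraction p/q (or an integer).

f(x, y) is a tensor product of a function of x and a function of y, and both factors are bounded continuous (hence Lebesgue integrable) on the rectangle, so Fubini's theorem applies:
  integral_R f d(m x m) = (integral_a1^b1 x^2 dx) * (integral_a2^b2 1 dy).
Inner integral in x: integral_{1}^{3} x^2 dx = (3^3 - 1^3)/3
  = 26/3.
Inner integral in y: integral_{2}^{4} 1 dy = (4^1 - 2^1)/1
  = 2.
Product: (26/3) * (2) = 52/3.

52/3


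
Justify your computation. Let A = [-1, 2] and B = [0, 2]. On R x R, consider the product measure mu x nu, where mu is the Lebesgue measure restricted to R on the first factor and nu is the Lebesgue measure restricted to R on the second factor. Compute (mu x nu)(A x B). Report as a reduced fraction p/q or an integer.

For a measurable rectangle A x B, the product measure satisfies
  (mu x nu)(A x B) = mu(A) * nu(B).
  mu(A) = 3.
  nu(B) = 2.
  (mu x nu)(A x B) = 3 * 2 = 6.

6


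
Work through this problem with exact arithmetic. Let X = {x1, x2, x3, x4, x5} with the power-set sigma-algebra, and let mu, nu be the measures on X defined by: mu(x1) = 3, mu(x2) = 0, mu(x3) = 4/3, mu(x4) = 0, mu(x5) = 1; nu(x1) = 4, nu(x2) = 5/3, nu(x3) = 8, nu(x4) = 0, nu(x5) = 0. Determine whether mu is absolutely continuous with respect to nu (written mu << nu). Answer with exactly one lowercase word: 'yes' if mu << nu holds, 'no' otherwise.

mu << nu means: every nu-null measurable set is also mu-null; equivalently, for every atom x, if nu({x}) = 0 then mu({x}) = 0.
Checking each atom:
  x1: nu = 4 > 0 -> no constraint.
  x2: nu = 5/3 > 0 -> no constraint.
  x3: nu = 8 > 0 -> no constraint.
  x4: nu = 0, mu = 0 -> consistent with mu << nu.
  x5: nu = 0, mu = 1 > 0 -> violates mu << nu.
The atom(s) x5 violate the condition (nu = 0 but mu > 0). Therefore mu is NOT absolutely continuous w.r.t. nu.

no


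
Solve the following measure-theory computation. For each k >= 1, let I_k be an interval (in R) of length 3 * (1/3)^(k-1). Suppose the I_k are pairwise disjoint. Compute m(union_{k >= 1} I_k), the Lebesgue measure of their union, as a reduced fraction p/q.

By countable additivity of the Lebesgue measure on pairwise disjoint measurable sets,
  m(union_{k >= 1} I_k) = sum_{k >= 1} m(I_k) = sum_{k >= 1} a * r^(k-1),
  with a = 3 and r = 1/3.
Since 0 < r = 1/3 < 1, the geometric series converges:
  sum_{k >= 1} a * r^(k-1) = a / (1 - r).
  = 3 / (1 - 1/3)
  = 3 / (2/3)
  = 9/2.

9/2


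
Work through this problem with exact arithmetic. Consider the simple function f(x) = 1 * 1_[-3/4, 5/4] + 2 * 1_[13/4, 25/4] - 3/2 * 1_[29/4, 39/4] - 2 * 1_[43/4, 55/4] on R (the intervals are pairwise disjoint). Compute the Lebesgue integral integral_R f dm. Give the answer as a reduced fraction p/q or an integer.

For a simple function f = sum_i c_i * 1_{A_i} with disjoint A_i,
  integral f dm = sum_i c_i * m(A_i).
Lengths of the A_i:
  m(A_1) = 5/4 - (-3/4) = 2.
  m(A_2) = 25/4 - 13/4 = 3.
  m(A_3) = 39/4 - 29/4 = 5/2.
  m(A_4) = 55/4 - 43/4 = 3.
Contributions c_i * m(A_i):
  (1) * (2) = 2.
  (2) * (3) = 6.
  (-3/2) * (5/2) = -15/4.
  (-2) * (3) = -6.
Total: 2 + 6 - 15/4 - 6 = -7/4.

-7/4


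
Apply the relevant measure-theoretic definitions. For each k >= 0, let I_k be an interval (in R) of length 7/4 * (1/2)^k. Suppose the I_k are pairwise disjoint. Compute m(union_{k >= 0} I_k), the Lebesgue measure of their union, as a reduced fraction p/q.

By countable additivity of the Lebesgue measure on pairwise disjoint measurable sets,
  m(union_{k >= 0} I_k) = sum_{k >= 0} m(I_k) = sum_{k >= 0} a * r^k,
  with a = 7/4 and r = 1/2.
Since 0 < r = 1/2 < 1, the geometric series converges:
  sum_{k >= 0} a * r^k = a / (1 - r).
  = 7/4 / (1 - 1/2)
  = 7/4 / (1/2)
  = 7/2.

7/2


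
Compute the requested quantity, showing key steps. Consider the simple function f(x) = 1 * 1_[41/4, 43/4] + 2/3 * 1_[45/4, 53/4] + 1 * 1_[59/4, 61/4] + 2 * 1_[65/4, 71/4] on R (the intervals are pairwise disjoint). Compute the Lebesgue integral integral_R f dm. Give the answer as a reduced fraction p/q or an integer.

For a simple function f = sum_i c_i * 1_{A_i} with disjoint A_i,
  integral f dm = sum_i c_i * m(A_i).
Lengths of the A_i:
  m(A_1) = 43/4 - 41/4 = 1/2.
  m(A_2) = 53/4 - 45/4 = 2.
  m(A_3) = 61/4 - 59/4 = 1/2.
  m(A_4) = 71/4 - 65/4 = 3/2.
Contributions c_i * m(A_i):
  (1) * (1/2) = 1/2.
  (2/3) * (2) = 4/3.
  (1) * (1/2) = 1/2.
  (2) * (3/2) = 3.
Total: 1/2 + 4/3 + 1/2 + 3 = 16/3.

16/3


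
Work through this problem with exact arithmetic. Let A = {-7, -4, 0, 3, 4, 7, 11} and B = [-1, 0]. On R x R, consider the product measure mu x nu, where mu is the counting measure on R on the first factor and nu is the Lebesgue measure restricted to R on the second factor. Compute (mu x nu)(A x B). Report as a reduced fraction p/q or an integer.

For a measurable rectangle A x B, the product measure satisfies
  (mu x nu)(A x B) = mu(A) * nu(B).
  mu(A) = 7.
  nu(B) = 1.
  (mu x nu)(A x B) = 7 * 1 = 7.

7


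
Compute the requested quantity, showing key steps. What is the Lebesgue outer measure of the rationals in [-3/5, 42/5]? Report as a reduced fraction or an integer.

E = Q cap [-3/5, 42/5] is a subset of Q, which is countable. Enumerate Q = {q_1, q_2, ...}; for any eps > 0, cover q_k by the open interval (q_k - eps/2^(k+1), q_k + eps/2^(k+1)), of length eps/2^k. The total cover length is sum_{k>=1} eps/2^k = eps. Hence m*(E) <= m*(Q) <= eps for every eps > 0, and since outer measure is non-negative, m*(E) = 0.

0


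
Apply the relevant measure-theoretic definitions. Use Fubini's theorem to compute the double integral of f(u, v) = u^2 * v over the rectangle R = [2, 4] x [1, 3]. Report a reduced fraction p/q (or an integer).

f(u, v) is a tensor product of a function of u and a function of v, and both factors are bounded continuous (hence Lebesgue integrable) on the rectangle, so Fubini's theorem applies:
  integral_R f d(m x m) = (integral_a1^b1 u^2 du) * (integral_a2^b2 v dv).
Inner integral in u: integral_{2}^{4} u^2 du = (4^3 - 2^3)/3
  = 56/3.
Inner integral in v: integral_{1}^{3} v dv = (3^2 - 1^2)/2
  = 4.
Product: (56/3) * (4) = 224/3.

224/3


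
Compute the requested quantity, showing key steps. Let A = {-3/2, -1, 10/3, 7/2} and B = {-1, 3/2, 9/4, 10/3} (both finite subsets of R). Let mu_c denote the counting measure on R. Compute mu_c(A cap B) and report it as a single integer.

Counting measure on a finite set equals cardinality. mu_c(A cap B) = |A cap B| (elements appearing in both).
Enumerating the elements of A that also lie in B gives 2 element(s).
So mu_c(A cap B) = 2.

2


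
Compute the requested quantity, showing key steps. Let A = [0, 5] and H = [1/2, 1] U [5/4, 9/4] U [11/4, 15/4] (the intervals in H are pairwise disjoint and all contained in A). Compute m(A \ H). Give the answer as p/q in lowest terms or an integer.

The ambient interval has length m(A) = 5 - 0 = 5.
Since the holes are disjoint and sit inside A, by finite additivity
  m(H) = sum_i (b_i - a_i), and m(A \ H) = m(A) - m(H).
Computing the hole measures:
  m(H_1) = 1 - 1/2 = 1/2.
  m(H_2) = 9/4 - 5/4 = 1.
  m(H_3) = 15/4 - 11/4 = 1.
Summed: m(H) = 1/2 + 1 + 1 = 5/2.
So m(A \ H) = 5 - 5/2 = 5/2.

5/2


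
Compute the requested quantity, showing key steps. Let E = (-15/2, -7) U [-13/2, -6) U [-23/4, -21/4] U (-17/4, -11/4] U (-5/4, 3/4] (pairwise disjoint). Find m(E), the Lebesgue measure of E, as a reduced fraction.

For pairwise disjoint intervals, m(union_i I_i) = sum_i m(I_i),
and m is invariant under swapping open/closed endpoints (single points have measure 0).
So m(E) = sum_i (b_i - a_i).
  I_1 has length -7 - (-15/2) = 1/2.
  I_2 has length -6 - (-13/2) = 1/2.
  I_3 has length -21/4 - (-23/4) = 1/2.
  I_4 has length -11/4 - (-17/4) = 3/2.
  I_5 has length 3/4 - (-5/4) = 2.
Summing:
  m(E) = 1/2 + 1/2 + 1/2 + 3/2 + 2 = 5.

5


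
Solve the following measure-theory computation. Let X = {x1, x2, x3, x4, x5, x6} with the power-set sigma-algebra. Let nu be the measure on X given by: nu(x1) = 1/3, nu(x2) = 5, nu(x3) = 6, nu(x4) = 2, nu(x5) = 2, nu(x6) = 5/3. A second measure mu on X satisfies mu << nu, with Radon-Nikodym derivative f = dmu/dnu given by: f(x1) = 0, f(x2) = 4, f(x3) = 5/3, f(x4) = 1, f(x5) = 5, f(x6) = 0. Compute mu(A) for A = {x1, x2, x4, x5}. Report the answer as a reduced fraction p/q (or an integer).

By the defining property of the Radon-Nikodym derivative, for every measurable set A,
  mu(A) = integral_A f dnu.
Since nu is a discrete measure concentrated on the atoms of X, the integral over A reduces to the sum
  mu(A) = sum_{x in A} f(x) * nu({x}).
Computing each term:
  x1: f(x1) * nu(x1) = 0 * 1/3 = 0.
  x2: f(x2) * nu(x2) = 4 * 5 = 20.
  x4: f(x4) * nu(x4) = 1 * 2 = 2.
  x5: f(x5) * nu(x5) = 5 * 2 = 10.
Summing: mu(A) = 0 + 20 + 2 + 10 = 32.

32


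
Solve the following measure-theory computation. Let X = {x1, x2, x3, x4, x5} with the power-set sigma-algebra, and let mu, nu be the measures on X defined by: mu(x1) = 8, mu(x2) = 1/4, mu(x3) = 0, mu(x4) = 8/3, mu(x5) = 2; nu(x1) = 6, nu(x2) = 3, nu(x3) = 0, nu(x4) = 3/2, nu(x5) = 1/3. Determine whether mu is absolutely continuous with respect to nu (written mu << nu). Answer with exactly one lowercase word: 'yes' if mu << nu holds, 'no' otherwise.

mu << nu means: every nu-null measurable set is also mu-null; equivalently, for every atom x, if nu({x}) = 0 then mu({x}) = 0.
Checking each atom:
  x1: nu = 6 > 0 -> no constraint.
  x2: nu = 3 > 0 -> no constraint.
  x3: nu = 0, mu = 0 -> consistent with mu << nu.
  x4: nu = 3/2 > 0 -> no constraint.
  x5: nu = 1/3 > 0 -> no constraint.
No atom violates the condition. Therefore mu << nu.

yes


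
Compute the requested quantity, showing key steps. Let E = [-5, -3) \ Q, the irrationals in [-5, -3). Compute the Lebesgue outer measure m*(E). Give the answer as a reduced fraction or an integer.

The interval I = [-5, -3) has m(I) = -3 - (-5) = 2 (endpoints are measure-zero, so open/closed/half-open agree). Write I = (I cap Q) u (I \ Q). The rationals in I are countable, so m*(I cap Q) = 0 (cover each rational by intervals whose total length is arbitrarily small). By countable subadditivity m*(I) <= m*(I cap Q) + m*(I \ Q), hence m*(I \ Q) >= m(I) = 2. The reverse inequality m*(I \ Q) <= m*(I) = 2 is trivial since (I \ Q) is a subset of I. Therefore m*(I \ Q) = 2.

2


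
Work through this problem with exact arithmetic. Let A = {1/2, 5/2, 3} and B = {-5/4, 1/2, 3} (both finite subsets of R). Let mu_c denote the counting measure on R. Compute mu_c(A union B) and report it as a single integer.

Counting measure on a finite set equals cardinality. By inclusion-exclusion, |A union B| = |A| + |B| - |A cap B|.
|A| = 3, |B| = 3, |A cap B| = 2.
So mu_c(A union B) = 3 + 3 - 2 = 4.

4


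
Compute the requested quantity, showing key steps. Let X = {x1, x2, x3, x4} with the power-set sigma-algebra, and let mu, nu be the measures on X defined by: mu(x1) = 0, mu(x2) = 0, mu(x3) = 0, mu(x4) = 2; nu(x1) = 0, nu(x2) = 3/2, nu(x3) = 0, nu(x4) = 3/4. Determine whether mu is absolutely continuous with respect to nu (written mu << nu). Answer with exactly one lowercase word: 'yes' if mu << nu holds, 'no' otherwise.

mu << nu means: every nu-null measurable set is also mu-null; equivalently, for every atom x, if nu({x}) = 0 then mu({x}) = 0.
Checking each atom:
  x1: nu = 0, mu = 0 -> consistent with mu << nu.
  x2: nu = 3/2 > 0 -> no constraint.
  x3: nu = 0, mu = 0 -> consistent with mu << nu.
  x4: nu = 3/4 > 0 -> no constraint.
No atom violates the condition. Therefore mu << nu.

yes


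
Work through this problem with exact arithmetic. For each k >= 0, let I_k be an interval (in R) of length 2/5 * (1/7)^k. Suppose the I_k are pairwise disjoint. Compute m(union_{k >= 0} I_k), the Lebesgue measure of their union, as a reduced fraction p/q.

By countable additivity of the Lebesgue measure on pairwise disjoint measurable sets,
  m(union_{k >= 0} I_k) = sum_{k >= 0} m(I_k) = sum_{k >= 0} a * r^k,
  with a = 2/5 and r = 1/7.
Since 0 < r = 1/7 < 1, the geometric series converges:
  sum_{k >= 0} a * r^k = a / (1 - r).
  = 2/5 / (1 - 1/7)
  = 2/5 / (6/7)
  = 7/15.

7/15


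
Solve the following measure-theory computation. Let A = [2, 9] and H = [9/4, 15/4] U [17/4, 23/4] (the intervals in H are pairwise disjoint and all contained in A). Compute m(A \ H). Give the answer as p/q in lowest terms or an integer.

The ambient interval has length m(A) = 9 - 2 = 7.
Since the holes are disjoint and sit inside A, by finite additivity
  m(H) = sum_i (b_i - a_i), and m(A \ H) = m(A) - m(H).
Computing the hole measures:
  m(H_1) = 15/4 - 9/4 = 3/2.
  m(H_2) = 23/4 - 17/4 = 3/2.
Summed: m(H) = 3/2 + 3/2 = 3.
So m(A \ H) = 7 - 3 = 4.

4


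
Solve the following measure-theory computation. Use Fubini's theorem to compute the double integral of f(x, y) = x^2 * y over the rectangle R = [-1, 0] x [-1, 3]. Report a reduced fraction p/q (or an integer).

f(x, y) is a tensor product of a function of x and a function of y, and both factors are bounded continuous (hence Lebesgue integrable) on the rectangle, so Fubini's theorem applies:
  integral_R f d(m x m) = (integral_a1^b1 x^2 dx) * (integral_a2^b2 y dy).
Inner integral in x: integral_{-1}^{0} x^2 dx = (0^3 - (-1)^3)/3
  = 1/3.
Inner integral in y: integral_{-1}^{3} y dy = (3^2 - (-1)^2)/2
  = 4.
Product: (1/3) * (4) = 4/3.

4/3


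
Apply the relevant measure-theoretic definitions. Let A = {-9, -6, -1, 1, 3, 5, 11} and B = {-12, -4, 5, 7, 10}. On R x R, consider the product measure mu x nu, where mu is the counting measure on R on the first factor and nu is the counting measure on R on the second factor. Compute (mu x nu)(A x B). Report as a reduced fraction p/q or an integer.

For a measurable rectangle A x B, the product measure satisfies
  (mu x nu)(A x B) = mu(A) * nu(B).
  mu(A) = 7.
  nu(B) = 5.
  (mu x nu)(A x B) = 7 * 5 = 35.

35


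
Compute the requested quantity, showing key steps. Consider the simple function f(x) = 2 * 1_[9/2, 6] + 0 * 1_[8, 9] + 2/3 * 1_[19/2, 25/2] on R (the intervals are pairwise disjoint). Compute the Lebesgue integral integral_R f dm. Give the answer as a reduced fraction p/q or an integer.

For a simple function f = sum_i c_i * 1_{A_i} with disjoint A_i,
  integral f dm = sum_i c_i * m(A_i).
Lengths of the A_i:
  m(A_1) = 6 - 9/2 = 3/2.
  m(A_2) = 9 - 8 = 1.
  m(A_3) = 25/2 - 19/2 = 3.
Contributions c_i * m(A_i):
  (2) * (3/2) = 3.
  (0) * (1) = 0.
  (2/3) * (3) = 2.
Total: 3 + 0 + 2 = 5.

5


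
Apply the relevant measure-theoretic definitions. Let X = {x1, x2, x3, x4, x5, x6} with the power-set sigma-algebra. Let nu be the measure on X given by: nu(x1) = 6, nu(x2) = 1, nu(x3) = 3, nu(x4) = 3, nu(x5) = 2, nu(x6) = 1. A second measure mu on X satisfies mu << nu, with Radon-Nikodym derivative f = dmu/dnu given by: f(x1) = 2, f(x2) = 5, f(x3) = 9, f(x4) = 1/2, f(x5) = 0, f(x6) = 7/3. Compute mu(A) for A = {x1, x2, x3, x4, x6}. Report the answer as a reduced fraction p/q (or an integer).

By the defining property of the Radon-Nikodym derivative, for every measurable set A,
  mu(A) = integral_A f dnu.
Since nu is a discrete measure concentrated on the atoms of X, the integral over A reduces to the sum
  mu(A) = sum_{x in A} f(x) * nu({x}).
Computing each term:
  x1: f(x1) * nu(x1) = 2 * 6 = 12.
  x2: f(x2) * nu(x2) = 5 * 1 = 5.
  x3: f(x3) * nu(x3) = 9 * 3 = 27.
  x4: f(x4) * nu(x4) = 1/2 * 3 = 3/2.
  x6: f(x6) * nu(x6) = 7/3 * 1 = 7/3.
Summing: mu(A) = 12 + 5 + 27 + 3/2 + 7/3 = 287/6.

287/6


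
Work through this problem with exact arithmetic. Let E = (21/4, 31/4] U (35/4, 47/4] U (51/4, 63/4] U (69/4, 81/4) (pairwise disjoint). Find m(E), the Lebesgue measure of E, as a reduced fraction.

For pairwise disjoint intervals, m(union_i I_i) = sum_i m(I_i),
and m is invariant under swapping open/closed endpoints (single points have measure 0).
So m(E) = sum_i (b_i - a_i).
  I_1 has length 31/4 - 21/4 = 5/2.
  I_2 has length 47/4 - 35/4 = 3.
  I_3 has length 63/4 - 51/4 = 3.
  I_4 has length 81/4 - 69/4 = 3.
Summing:
  m(E) = 5/2 + 3 + 3 + 3 = 23/2.

23/2


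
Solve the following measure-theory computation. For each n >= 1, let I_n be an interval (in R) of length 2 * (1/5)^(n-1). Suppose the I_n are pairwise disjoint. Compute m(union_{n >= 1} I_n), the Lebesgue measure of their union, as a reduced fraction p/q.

By countable additivity of the Lebesgue measure on pairwise disjoint measurable sets,
  m(union_{n >= 1} I_n) = sum_{n >= 1} m(I_n) = sum_{n >= 1} a * r^(n-1),
  with a = 2 and r = 1/5.
Since 0 < r = 1/5 < 1, the geometric series converges:
  sum_{n >= 1} a * r^(n-1) = a / (1 - r).
  = 2 / (1 - 1/5)
  = 2 / (4/5)
  = 5/2.

5/2


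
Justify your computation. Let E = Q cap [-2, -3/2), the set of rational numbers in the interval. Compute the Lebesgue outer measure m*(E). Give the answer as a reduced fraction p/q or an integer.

Q cap [-2, -3/2) is countable; list its elements as q_1, q_2, ... . Fix eps > 0 and cover the k-th point by an interval of length eps * 2^(-k). The cover has total length eps * sum_{k>=1} 2^(-k) = eps, so by definition of outer measure m*(Q cap [-2, -3/2)) <= eps. Since eps was arbitrary and m* >= 0, the outer measure is 0.

0


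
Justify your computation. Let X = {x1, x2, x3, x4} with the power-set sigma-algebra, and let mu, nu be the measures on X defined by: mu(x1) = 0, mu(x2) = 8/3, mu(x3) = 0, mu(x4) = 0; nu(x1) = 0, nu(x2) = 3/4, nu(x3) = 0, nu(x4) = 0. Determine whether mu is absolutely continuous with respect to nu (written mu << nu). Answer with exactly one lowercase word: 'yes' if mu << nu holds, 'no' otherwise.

mu << nu means: every nu-null measurable set is also mu-null; equivalently, for every atom x, if nu({x}) = 0 then mu({x}) = 0.
Checking each atom:
  x1: nu = 0, mu = 0 -> consistent with mu << nu.
  x2: nu = 3/4 > 0 -> no constraint.
  x3: nu = 0, mu = 0 -> consistent with mu << nu.
  x4: nu = 0, mu = 0 -> consistent with mu << nu.
No atom violates the condition. Therefore mu << nu.

yes


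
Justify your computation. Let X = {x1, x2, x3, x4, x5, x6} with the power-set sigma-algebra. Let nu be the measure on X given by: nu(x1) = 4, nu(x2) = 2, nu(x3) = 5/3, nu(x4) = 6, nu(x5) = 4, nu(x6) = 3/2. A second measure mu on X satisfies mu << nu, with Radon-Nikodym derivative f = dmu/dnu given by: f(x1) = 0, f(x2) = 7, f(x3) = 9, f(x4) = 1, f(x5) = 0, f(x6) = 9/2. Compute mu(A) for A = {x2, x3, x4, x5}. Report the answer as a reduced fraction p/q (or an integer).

By the defining property of the Radon-Nikodym derivative, for every measurable set A,
  mu(A) = integral_A f dnu.
Since nu is a discrete measure concentrated on the atoms of X, the integral over A reduces to the sum
  mu(A) = sum_{x in A} f(x) * nu({x}).
Computing each term:
  x2: f(x2) * nu(x2) = 7 * 2 = 14.
  x3: f(x3) * nu(x3) = 9 * 5/3 = 15.
  x4: f(x4) * nu(x4) = 1 * 6 = 6.
  x5: f(x5) * nu(x5) = 0 * 4 = 0.
Summing: mu(A) = 14 + 15 + 6 + 0 = 35.

35


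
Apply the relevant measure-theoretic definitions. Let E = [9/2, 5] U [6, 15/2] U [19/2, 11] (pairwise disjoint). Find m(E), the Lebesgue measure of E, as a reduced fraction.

For pairwise disjoint intervals, m(union_i I_i) = sum_i m(I_i),
and m is invariant under swapping open/closed endpoints (single points have measure 0).
So m(E) = sum_i (b_i - a_i).
  I_1 has length 5 - 9/2 = 1/2.
  I_2 has length 15/2 - 6 = 3/2.
  I_3 has length 11 - 19/2 = 3/2.
Summing:
  m(E) = 1/2 + 3/2 + 3/2 = 7/2.

7/2


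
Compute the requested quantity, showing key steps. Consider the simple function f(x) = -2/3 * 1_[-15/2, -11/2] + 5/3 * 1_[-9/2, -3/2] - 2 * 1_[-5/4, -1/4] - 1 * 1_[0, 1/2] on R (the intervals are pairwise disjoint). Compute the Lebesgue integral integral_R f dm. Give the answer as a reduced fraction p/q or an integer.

For a simple function f = sum_i c_i * 1_{A_i} with disjoint A_i,
  integral f dm = sum_i c_i * m(A_i).
Lengths of the A_i:
  m(A_1) = -11/2 - (-15/2) = 2.
  m(A_2) = -3/2 - (-9/2) = 3.
  m(A_3) = -1/4 - (-5/4) = 1.
  m(A_4) = 1/2 - 0 = 1/2.
Contributions c_i * m(A_i):
  (-2/3) * (2) = -4/3.
  (5/3) * (3) = 5.
  (-2) * (1) = -2.
  (-1) * (1/2) = -1/2.
Total: -4/3 + 5 - 2 - 1/2 = 7/6.

7/6


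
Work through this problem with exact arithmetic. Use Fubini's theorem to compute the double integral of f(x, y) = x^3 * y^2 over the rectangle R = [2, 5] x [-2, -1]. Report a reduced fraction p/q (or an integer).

f(x, y) is a tensor product of a function of x and a function of y, and both factors are bounded continuous (hence Lebesgue integrable) on the rectangle, so Fubini's theorem applies:
  integral_R f d(m x m) = (integral_a1^b1 x^3 dx) * (integral_a2^b2 y^2 dy).
Inner integral in x: integral_{2}^{5} x^3 dx = (5^4 - 2^4)/4
  = 609/4.
Inner integral in y: integral_{-2}^{-1} y^2 dy = ((-1)^3 - (-2)^3)/3
  = 7/3.
Product: (609/4) * (7/3) = 1421/4.

1421/4


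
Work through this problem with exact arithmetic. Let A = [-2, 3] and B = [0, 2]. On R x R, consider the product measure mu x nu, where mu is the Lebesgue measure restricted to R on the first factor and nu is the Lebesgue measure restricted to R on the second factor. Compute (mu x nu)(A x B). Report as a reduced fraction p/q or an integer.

For a measurable rectangle A x B, the product measure satisfies
  (mu x nu)(A x B) = mu(A) * nu(B).
  mu(A) = 5.
  nu(B) = 2.
  (mu x nu)(A x B) = 5 * 2 = 10.

10


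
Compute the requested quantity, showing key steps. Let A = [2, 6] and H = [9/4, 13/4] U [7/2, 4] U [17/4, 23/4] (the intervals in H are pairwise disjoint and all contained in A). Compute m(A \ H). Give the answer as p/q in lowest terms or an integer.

The ambient interval has length m(A) = 6 - 2 = 4.
Since the holes are disjoint and sit inside A, by finite additivity
  m(H) = sum_i (b_i - a_i), and m(A \ H) = m(A) - m(H).
Computing the hole measures:
  m(H_1) = 13/4 - 9/4 = 1.
  m(H_2) = 4 - 7/2 = 1/2.
  m(H_3) = 23/4 - 17/4 = 3/2.
Summed: m(H) = 1 + 1/2 + 3/2 = 3.
So m(A \ H) = 4 - 3 = 1.

1


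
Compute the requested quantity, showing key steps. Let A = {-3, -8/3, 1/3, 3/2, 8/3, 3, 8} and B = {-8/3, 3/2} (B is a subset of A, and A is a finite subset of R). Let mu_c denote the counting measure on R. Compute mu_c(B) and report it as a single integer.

Counting measure assigns mu_c(E) = |E| (number of elements) when E is finite.
B has 2 element(s), so mu_c(B) = 2.

2


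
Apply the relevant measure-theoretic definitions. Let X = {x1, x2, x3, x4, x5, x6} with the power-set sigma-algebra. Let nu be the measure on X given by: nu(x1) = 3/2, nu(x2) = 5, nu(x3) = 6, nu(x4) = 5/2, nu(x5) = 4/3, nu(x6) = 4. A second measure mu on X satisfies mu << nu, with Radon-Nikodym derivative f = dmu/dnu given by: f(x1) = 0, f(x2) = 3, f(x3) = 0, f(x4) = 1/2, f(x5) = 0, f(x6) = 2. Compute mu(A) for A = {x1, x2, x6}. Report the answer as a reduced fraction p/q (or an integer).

By the defining property of the Radon-Nikodym derivative, for every measurable set A,
  mu(A) = integral_A f dnu.
Since nu is a discrete measure concentrated on the atoms of X, the integral over A reduces to the sum
  mu(A) = sum_{x in A} f(x) * nu({x}).
Computing each term:
  x1: f(x1) * nu(x1) = 0 * 3/2 = 0.
  x2: f(x2) * nu(x2) = 3 * 5 = 15.
  x6: f(x6) * nu(x6) = 2 * 4 = 8.
Summing: mu(A) = 0 + 15 + 8 = 23.

23


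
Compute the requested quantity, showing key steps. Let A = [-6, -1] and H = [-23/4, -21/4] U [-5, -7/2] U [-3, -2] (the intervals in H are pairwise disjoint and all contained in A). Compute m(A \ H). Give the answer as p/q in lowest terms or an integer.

The ambient interval has length m(A) = -1 - (-6) = 5.
Since the holes are disjoint and sit inside A, by finite additivity
  m(H) = sum_i (b_i - a_i), and m(A \ H) = m(A) - m(H).
Computing the hole measures:
  m(H_1) = -21/4 - (-23/4) = 1/2.
  m(H_2) = -7/2 - (-5) = 3/2.
  m(H_3) = -2 - (-3) = 1.
Summed: m(H) = 1/2 + 3/2 + 1 = 3.
So m(A \ H) = 5 - 3 = 2.

2


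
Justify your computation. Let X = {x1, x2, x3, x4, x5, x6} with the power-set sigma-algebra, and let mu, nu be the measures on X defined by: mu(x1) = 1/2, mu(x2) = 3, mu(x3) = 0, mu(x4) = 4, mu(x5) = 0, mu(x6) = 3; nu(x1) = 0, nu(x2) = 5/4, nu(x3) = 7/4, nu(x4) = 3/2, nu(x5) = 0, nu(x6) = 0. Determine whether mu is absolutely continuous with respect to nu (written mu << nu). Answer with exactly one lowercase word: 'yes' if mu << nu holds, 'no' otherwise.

mu << nu means: every nu-null measurable set is also mu-null; equivalently, for every atom x, if nu({x}) = 0 then mu({x}) = 0.
Checking each atom:
  x1: nu = 0, mu = 1/2 > 0 -> violates mu << nu.
  x2: nu = 5/4 > 0 -> no constraint.
  x3: nu = 7/4 > 0 -> no constraint.
  x4: nu = 3/2 > 0 -> no constraint.
  x5: nu = 0, mu = 0 -> consistent with mu << nu.
  x6: nu = 0, mu = 3 > 0 -> violates mu << nu.
The atom(s) x1, x6 violate the condition (nu = 0 but mu > 0). Therefore mu is NOT absolutely continuous w.r.t. nu.

no


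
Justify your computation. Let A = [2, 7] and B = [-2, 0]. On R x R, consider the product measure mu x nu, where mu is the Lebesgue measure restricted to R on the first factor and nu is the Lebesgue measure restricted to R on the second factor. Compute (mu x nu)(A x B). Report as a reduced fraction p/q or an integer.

For a measurable rectangle A x B, the product measure satisfies
  (mu x nu)(A x B) = mu(A) * nu(B).
  mu(A) = 5.
  nu(B) = 2.
  (mu x nu)(A x B) = 5 * 2 = 10.

10


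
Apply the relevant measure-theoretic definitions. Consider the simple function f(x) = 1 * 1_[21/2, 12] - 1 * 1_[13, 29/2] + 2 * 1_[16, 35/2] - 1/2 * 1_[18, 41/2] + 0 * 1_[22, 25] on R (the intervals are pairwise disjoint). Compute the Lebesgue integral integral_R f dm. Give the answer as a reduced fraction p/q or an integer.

For a simple function f = sum_i c_i * 1_{A_i} with disjoint A_i,
  integral f dm = sum_i c_i * m(A_i).
Lengths of the A_i:
  m(A_1) = 12 - 21/2 = 3/2.
  m(A_2) = 29/2 - 13 = 3/2.
  m(A_3) = 35/2 - 16 = 3/2.
  m(A_4) = 41/2 - 18 = 5/2.
  m(A_5) = 25 - 22 = 3.
Contributions c_i * m(A_i):
  (1) * (3/2) = 3/2.
  (-1) * (3/2) = -3/2.
  (2) * (3/2) = 3.
  (-1/2) * (5/2) = -5/4.
  (0) * (3) = 0.
Total: 3/2 - 3/2 + 3 - 5/4 + 0 = 7/4.

7/4


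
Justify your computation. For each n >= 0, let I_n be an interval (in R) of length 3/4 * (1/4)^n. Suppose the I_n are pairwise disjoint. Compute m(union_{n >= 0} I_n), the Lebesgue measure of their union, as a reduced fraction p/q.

By countable additivity of the Lebesgue measure on pairwise disjoint measurable sets,
  m(union_{n >= 0} I_n) = sum_{n >= 0} m(I_n) = sum_{n >= 0} a * r^n,
  with a = 3/4 and r = 1/4.
Since 0 < r = 1/4 < 1, the geometric series converges:
  sum_{n >= 0} a * r^n = a / (1 - r).
  = 3/4 / (1 - 1/4)
  = 3/4 / (3/4)
  = 1.

1


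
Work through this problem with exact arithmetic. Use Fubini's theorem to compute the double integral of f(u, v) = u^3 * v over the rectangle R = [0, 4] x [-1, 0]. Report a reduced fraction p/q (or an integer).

f(u, v) is a tensor product of a function of u and a function of v, and both factors are bounded continuous (hence Lebesgue integrable) on the rectangle, so Fubini's theorem applies:
  integral_R f d(m x m) = (integral_a1^b1 u^3 du) * (integral_a2^b2 v dv).
Inner integral in u: integral_{0}^{4} u^3 du = (4^4 - 0^4)/4
  = 64.
Inner integral in v: integral_{-1}^{0} v dv = (0^2 - (-1)^2)/2
  = -1/2.
Product: (64) * (-1/2) = -32.

-32


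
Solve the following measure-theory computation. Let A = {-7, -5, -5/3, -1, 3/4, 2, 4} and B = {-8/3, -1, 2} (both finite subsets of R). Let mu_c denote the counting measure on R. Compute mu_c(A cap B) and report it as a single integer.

Counting measure on a finite set equals cardinality. mu_c(A cap B) = |A cap B| (elements appearing in both).
Enumerating the elements of A that also lie in B gives 2 element(s).
So mu_c(A cap B) = 2.

2


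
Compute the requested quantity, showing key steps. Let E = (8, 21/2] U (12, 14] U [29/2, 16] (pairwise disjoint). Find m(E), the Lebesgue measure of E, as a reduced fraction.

For pairwise disjoint intervals, m(union_i I_i) = sum_i m(I_i),
and m is invariant under swapping open/closed endpoints (single points have measure 0).
So m(E) = sum_i (b_i - a_i).
  I_1 has length 21/2 - 8 = 5/2.
  I_2 has length 14 - 12 = 2.
  I_3 has length 16 - 29/2 = 3/2.
Summing:
  m(E) = 5/2 + 2 + 3/2 = 6.

6


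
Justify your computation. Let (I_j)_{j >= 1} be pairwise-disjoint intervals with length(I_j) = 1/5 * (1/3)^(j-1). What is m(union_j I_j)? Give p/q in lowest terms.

By countable additivity of the Lebesgue measure on pairwise disjoint measurable sets,
  m(union_{j >= 1} I_j) = sum_{j >= 1} m(I_j) = sum_{j >= 1} a * r^(j-1),
  with a = 1/5 and r = 1/3.
Since 0 < r = 1/3 < 1, the geometric series converges:
  sum_{j >= 1} a * r^(j-1) = a / (1 - r).
  = 1/5 / (1 - 1/3)
  = 1/5 / (2/3)
  = 3/10.

3/10
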